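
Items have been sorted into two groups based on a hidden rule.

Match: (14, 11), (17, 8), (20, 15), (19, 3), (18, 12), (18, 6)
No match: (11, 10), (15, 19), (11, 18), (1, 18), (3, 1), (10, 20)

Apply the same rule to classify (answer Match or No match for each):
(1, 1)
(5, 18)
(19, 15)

The simplest hypothesis consistent with all the labels is: first > second AND sum ≥ 22.
(1, 1) → 1 = 1, 1+1 = 2 → No match.
(5, 18) → 5 < 18, 5+18 = 23 → No match.
(19, 15) → 19 > 15, 19+15 = 34 → Match.

No match, No match, Match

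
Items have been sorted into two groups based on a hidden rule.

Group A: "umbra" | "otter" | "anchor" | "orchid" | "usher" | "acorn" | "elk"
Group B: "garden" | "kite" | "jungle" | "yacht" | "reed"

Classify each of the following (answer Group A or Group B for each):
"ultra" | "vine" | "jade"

One predicate separates the groups cleanly: starts with a vowel.
"ultra" — starts with 'u', hence Group A. "vine" — starts with 'v', hence Group B. "jade" — starts with 'j', hence Group B.

Group A, Group B, Group B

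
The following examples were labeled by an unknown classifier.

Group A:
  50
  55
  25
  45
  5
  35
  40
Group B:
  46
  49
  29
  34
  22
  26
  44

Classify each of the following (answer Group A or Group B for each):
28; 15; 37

Group B, Group A, Group B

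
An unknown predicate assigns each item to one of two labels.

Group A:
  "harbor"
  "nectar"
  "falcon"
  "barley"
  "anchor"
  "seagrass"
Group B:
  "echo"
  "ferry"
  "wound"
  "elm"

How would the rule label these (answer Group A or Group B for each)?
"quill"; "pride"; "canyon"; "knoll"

Group B, Group B, Group A, Group B

A rule that fits every label: contains 'a' — true of each 'Group A' example, false of each 'Group B' one.
"quill": no 'a' — lacks this property, so Group B. "pride": no 'a' — lacks this property, so Group B. "canyon": has 'a' — checks out, so Group A. "knoll": no 'a' — lacks this property, so Group B.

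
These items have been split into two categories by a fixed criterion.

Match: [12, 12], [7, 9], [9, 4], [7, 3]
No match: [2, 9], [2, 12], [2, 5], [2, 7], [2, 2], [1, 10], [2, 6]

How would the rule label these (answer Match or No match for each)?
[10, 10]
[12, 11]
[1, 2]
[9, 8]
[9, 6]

Match, Match, No match, Match, Match

'Match' ⟺ first ≥ 3.
[10, 10]: first 10, checks out → Match. [12, 11]: first 12, checks out → Match. [1, 2]: first 1, doesn't qualify → No match. [9, 8]: first 9, checks out → Match. [9, 6]: first 9, checks out → Match.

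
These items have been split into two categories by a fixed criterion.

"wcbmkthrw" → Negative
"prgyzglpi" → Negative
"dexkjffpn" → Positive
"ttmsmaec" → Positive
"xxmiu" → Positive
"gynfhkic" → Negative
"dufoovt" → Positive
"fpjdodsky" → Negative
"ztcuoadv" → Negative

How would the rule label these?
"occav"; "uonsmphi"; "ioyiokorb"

Positive, Negative, Negative

The rule appears to be: has a double letter.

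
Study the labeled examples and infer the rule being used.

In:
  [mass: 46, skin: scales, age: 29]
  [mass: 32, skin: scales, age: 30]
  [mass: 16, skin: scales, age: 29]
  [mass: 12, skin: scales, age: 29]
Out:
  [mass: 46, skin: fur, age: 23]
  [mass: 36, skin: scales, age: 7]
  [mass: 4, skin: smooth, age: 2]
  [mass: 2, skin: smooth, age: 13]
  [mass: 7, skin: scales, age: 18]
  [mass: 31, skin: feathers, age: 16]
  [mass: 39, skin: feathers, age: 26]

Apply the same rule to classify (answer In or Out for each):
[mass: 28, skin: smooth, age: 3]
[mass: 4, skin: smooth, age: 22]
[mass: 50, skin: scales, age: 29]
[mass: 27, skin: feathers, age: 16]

Out, Out, In, Out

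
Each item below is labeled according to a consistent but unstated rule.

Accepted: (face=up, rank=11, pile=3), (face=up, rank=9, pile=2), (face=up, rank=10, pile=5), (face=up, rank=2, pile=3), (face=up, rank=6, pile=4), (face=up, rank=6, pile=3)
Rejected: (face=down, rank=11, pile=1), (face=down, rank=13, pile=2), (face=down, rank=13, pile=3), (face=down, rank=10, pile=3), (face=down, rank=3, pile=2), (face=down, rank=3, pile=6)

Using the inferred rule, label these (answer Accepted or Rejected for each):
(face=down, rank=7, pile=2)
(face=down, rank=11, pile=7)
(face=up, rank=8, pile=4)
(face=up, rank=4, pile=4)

The simplest hypothesis consistent with all the labels is: face is up.
(face=down, rank=7, pile=2): Rejected (face is down).
(face=down, rank=11, pile=7): Rejected (face is down).
(face=up, rank=8, pile=4): Accepted (face is up).
(face=up, rank=4, pile=4): Accepted (face is up).

Rejected, Rejected, Accepted, Accepted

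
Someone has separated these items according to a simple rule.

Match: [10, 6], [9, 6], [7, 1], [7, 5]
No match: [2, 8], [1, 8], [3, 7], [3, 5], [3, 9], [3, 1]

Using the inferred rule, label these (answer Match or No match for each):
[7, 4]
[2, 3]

Match, No match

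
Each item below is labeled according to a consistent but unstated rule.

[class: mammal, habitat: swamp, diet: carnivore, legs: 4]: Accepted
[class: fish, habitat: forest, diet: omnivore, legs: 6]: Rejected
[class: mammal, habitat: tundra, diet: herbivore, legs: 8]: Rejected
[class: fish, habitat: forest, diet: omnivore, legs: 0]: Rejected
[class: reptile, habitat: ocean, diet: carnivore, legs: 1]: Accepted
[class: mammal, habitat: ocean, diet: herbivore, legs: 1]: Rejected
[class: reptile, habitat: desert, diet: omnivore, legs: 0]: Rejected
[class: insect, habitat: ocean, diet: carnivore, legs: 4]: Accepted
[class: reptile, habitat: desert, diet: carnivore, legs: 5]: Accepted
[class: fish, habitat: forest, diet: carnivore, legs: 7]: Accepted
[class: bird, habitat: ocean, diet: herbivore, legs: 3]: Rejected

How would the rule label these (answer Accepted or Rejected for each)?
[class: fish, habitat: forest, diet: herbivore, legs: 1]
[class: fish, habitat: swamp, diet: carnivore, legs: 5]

'Accepted' ⟺ diet is carnivore.
Rejected: [class: fish, habitat: forest, diet: herbivore, legs: 1], since diet is herbivore. Accepted: [class: fish, habitat: swamp, diet: carnivore, legs: 5], since diet is carnivore.

Rejected, Accepted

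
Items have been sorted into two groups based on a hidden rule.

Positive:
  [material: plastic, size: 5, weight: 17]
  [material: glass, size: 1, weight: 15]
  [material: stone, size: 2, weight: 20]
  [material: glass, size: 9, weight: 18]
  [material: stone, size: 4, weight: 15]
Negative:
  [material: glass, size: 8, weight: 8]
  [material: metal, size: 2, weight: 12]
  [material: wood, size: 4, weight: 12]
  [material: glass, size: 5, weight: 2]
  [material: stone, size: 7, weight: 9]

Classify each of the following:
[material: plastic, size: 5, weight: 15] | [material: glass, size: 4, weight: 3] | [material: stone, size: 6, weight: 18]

Positive, Negative, Positive

The distinguishing property — weight ≥ 15 — holds for all the 'Positive' cases and none of the 'Negative' cases.
[material: plastic, size: 5, weight: 15]: Positive (weight = 15). [material: glass, size: 4, weight: 3]: Negative (weight = 3). [material: stone, size: 6, weight: 18]: Positive (weight = 18).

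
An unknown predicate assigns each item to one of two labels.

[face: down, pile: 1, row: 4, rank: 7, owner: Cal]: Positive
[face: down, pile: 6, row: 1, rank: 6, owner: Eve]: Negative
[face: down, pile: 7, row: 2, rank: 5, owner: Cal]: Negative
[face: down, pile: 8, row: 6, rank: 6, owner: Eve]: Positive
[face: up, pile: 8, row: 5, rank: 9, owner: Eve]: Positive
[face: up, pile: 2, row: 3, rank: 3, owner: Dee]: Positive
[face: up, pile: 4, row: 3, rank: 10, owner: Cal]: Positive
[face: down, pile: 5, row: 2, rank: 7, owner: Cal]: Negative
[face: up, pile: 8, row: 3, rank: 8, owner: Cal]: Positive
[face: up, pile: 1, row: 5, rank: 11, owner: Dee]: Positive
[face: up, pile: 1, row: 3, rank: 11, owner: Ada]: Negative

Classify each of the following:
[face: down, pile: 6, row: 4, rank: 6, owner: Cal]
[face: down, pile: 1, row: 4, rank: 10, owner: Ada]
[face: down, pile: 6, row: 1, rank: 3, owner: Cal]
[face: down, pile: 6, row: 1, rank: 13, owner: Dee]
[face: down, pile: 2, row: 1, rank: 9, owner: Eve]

Positive, Negative, Negative, Negative, Negative

'Positive' ⟺ owner is not Ada AND row ≥ 3.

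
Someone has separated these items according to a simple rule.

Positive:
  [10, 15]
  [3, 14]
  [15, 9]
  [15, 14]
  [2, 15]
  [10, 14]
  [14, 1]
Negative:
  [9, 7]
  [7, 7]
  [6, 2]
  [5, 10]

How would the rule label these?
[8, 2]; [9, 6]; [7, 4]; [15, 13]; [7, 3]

Negative, Negative, Negative, Positive, Negative

A rule that fits every label: max ≥ 14 — true of each 'Positive' example, false of each 'Negative' one.
Negative: [8, 2], since max 8. Negative: [9, 6], since max 9. Negative: [7, 4], since max 7. Positive: [15, 13], since max 15. Negative: [7, 3], since max 7.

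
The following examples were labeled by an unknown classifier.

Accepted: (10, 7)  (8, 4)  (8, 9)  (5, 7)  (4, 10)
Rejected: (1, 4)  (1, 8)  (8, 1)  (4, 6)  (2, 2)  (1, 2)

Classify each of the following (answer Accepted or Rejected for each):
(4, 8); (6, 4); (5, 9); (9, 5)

Accepted, Rejected, Accepted, Accepted

Rule: sum ≥ 12. This holds for each 'Accepted' example and fails for each 'Rejected' one.
(4, 8) — 4+8 = 12, hence Accepted.
(6, 4) — 6+4 = 10, hence Rejected.
(5, 9) — 5+9 = 14, hence Accepted.
(9, 5) — 9+5 = 14, hence Accepted.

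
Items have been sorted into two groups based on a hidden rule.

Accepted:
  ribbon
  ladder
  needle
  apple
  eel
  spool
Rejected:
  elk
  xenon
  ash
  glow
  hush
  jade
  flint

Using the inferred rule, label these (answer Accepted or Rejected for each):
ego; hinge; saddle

Every 'Accepted' example satisfies: has a double letter. None of the 'Rejected' examples do.
ego: Rejected (no doubled letter).
hinge: Rejected (no doubled letter).
saddle: Accepted ('dd' doubled).

Rejected, Rejected, Accepted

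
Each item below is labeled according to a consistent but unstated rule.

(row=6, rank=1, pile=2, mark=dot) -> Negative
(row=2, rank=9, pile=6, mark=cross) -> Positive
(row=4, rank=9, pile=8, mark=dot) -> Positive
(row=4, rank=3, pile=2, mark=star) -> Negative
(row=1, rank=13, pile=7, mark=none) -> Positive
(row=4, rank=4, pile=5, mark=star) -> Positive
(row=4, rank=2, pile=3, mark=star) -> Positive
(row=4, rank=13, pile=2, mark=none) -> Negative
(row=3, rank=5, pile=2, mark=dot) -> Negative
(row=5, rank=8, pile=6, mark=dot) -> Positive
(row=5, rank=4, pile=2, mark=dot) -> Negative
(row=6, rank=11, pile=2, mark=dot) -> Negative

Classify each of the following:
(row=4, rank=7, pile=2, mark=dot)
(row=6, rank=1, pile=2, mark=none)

Negative, Negative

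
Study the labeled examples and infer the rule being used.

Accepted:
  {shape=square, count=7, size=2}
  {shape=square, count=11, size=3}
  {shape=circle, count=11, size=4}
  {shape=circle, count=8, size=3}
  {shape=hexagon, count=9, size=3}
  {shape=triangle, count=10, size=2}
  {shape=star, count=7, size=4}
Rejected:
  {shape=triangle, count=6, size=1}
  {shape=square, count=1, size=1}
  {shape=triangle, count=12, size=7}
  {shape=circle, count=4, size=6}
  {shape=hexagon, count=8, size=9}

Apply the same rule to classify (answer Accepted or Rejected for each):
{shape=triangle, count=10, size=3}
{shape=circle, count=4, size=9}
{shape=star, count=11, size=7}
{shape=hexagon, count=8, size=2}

Accepted, Rejected, Rejected, Accepted

A rule that fits every label: size ≥ 2 AND size ≤ 4 — true of each 'Accepted' example, false of each 'Rejected' one.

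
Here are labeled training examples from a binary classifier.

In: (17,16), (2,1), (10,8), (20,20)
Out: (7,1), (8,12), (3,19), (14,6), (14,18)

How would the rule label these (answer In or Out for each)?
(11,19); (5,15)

The classifier is using: |first − second| ≤ 2.
(11,19): Out (|11−19| = 8).
(5,15): Out (|5−15| = 10).

Out, Out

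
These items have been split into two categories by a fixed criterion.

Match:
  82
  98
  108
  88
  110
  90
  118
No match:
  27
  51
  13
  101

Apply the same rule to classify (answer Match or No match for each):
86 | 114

One predicate separates the groups cleanly: even.
86 → 86 is even → Match. 114 → 114 is even → Match.

Match, Match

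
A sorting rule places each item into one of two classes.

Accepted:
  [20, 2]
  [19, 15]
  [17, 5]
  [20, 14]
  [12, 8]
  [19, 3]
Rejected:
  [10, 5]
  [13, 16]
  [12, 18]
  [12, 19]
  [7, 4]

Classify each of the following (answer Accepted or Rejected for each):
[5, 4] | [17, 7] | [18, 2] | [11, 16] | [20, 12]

Rejected, Accepted, Accepted, Rejected, Accepted

The simplest hypothesis consistent with all the labels is: first > second AND sum is even.
[5, 4]: 5 > 4, 5+4 = 9 — fails this test, so Rejected. [17, 7]: 17 > 7, 17+7 = 24 — checks out, so Accepted. [18, 2]: 18 > 2, 18+2 = 20 — checks out, so Accepted. [11, 16]: 11 < 16, 11+16 = 27 — fails this test, so Rejected. [20, 12]: 20 > 12, 20+12 = 32 — checks out, so Accepted.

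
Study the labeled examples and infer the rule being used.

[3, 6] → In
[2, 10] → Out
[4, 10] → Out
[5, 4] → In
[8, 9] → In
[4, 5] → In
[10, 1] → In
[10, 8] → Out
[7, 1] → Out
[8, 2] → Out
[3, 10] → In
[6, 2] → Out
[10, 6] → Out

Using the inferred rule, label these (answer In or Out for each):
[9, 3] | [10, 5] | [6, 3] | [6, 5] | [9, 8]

The pattern is that an item is 'In' exactly when: sum is odd.

Out, In, In, In, In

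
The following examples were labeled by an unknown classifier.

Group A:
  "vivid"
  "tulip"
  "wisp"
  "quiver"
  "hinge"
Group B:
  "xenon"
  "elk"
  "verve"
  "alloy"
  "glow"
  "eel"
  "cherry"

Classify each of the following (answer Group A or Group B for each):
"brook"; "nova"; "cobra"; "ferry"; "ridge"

Group B, Group B, Group B, Group B, Group A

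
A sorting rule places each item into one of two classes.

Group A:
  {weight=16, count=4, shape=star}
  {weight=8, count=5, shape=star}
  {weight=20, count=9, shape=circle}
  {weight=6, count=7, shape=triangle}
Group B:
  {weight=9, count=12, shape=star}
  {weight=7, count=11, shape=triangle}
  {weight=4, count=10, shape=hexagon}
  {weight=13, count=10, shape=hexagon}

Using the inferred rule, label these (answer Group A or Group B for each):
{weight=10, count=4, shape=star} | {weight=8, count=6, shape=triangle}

Group A, Group A

One predicate separates the groups cleanly: count ≤ 9.
{weight=10, count=4, shape=star} → count = 4 → Group A. {weight=8, count=6, shape=triangle} → count = 6 → Group A.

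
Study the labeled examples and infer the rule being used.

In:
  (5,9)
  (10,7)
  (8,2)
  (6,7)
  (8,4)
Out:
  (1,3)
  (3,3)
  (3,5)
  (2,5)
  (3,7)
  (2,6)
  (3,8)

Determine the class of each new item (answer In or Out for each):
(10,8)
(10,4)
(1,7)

In, In, Out

The common property of the 'In' items is: first ≥ 4. No 'Out' item has it.
(10,8): In (first 10).
(10,4): In (first 10).
(1,7): Out (first 1).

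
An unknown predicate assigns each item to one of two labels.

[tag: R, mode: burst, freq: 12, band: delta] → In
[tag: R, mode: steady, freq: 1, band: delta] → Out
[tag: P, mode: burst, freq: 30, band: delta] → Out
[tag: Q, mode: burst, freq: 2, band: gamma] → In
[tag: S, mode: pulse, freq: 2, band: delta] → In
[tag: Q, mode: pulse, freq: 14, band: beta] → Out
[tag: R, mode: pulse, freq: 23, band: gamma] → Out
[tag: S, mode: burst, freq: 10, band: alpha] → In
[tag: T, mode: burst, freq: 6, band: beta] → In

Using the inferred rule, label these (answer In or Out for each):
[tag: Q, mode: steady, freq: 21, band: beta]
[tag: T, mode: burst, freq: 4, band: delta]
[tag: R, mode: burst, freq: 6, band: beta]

The pattern is that an item is 'In' exactly when: freq ≥ 2 AND freq ≤ 12.
[tag: Q, mode: steady, freq: 21, band: beta]: freq = 21, lacks this property → Out. [tag: T, mode: burst, freq: 4, band: delta]: freq = 4, has this property → In. [tag: R, mode: burst, freq: 6, band: beta]: freq = 6, has this property → In.

Out, In, In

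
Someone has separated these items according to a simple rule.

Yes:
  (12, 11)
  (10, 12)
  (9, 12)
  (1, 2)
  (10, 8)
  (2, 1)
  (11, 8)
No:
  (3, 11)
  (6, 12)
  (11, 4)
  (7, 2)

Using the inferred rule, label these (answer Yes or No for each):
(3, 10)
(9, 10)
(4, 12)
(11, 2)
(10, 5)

No, Yes, No, No, No

The pattern is that an item is 'Yes' exactly when: |first − second| ≤ 3.
(3, 10): |3−10| = 7, fails this test → No.
(9, 10): |9−10| = 1, satisfies this → Yes.
(4, 12): |4−12| = 8, fails this test → No.
(11, 2): |11−2| = 9, fails this test → No.
(10, 5): |10−5| = 5, fails this test → No.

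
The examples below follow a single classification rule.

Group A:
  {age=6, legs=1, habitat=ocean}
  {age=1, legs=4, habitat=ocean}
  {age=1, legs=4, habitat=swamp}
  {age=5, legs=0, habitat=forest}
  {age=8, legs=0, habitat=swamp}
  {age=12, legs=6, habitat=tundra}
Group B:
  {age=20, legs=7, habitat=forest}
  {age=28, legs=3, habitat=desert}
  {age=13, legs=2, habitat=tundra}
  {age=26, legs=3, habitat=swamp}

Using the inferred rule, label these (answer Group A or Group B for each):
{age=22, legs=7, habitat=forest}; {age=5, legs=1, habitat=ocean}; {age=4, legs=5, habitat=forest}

Rule: age ≤ 12. This holds for each 'Group A' example and fails for each 'Group B' one.
{age=22, legs=7, habitat=forest}: age = 22, does not fit → Group B. {age=5, legs=1, habitat=ocean}: age = 5, checks out → Group A. {age=4, legs=5, habitat=forest}: age = 4, checks out → Group A.

Group B, Group A, Group A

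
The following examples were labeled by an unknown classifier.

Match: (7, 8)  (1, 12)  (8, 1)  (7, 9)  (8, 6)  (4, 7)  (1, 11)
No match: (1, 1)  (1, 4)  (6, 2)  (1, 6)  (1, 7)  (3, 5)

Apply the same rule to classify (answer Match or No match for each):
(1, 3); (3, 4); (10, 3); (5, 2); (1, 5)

The rule appears to be: sum ≥ 9.
No match: (1, 3), since 1+3 = 4.
No match: (3, 4), since 3+4 = 7.
Match: (10, 3), since 10+3 = 13.
No match: (5, 2), since 5+2 = 7.
No match: (1, 5), since 1+5 = 6.

No match, No match, Match, No match, No match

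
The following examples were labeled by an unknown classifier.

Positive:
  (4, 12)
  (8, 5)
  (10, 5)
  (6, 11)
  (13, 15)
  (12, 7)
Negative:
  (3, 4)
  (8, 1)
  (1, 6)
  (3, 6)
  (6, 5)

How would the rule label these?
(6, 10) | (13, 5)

The pattern is that an item is 'Positive' exactly when: sum ≥ 13.

Positive, Positive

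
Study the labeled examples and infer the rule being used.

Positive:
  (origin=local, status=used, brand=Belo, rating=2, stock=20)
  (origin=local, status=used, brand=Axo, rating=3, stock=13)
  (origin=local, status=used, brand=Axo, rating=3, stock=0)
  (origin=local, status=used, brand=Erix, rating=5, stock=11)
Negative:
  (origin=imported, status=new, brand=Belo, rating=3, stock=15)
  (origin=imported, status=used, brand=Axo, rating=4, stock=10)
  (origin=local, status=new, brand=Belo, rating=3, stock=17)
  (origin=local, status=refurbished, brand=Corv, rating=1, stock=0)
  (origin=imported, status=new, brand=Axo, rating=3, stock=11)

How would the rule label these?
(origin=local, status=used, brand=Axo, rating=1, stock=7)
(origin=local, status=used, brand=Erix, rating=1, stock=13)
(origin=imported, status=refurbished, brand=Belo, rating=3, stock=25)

Positive, Positive, Negative

A rule that fits every label: status is used AND origin is local — true of each 'Positive' example, false of each 'Negative' one.
(origin=local, status=used, brand=Axo, rating=1, stock=7) — status is used, origin is local, hence Positive.
(origin=local, status=used, brand=Erix, rating=1, stock=13) — status is used, origin is local, hence Positive.
(origin=imported, status=refurbished, brand=Belo, rating=3, stock=25) — status is refurbished, origin is imported, hence Negative.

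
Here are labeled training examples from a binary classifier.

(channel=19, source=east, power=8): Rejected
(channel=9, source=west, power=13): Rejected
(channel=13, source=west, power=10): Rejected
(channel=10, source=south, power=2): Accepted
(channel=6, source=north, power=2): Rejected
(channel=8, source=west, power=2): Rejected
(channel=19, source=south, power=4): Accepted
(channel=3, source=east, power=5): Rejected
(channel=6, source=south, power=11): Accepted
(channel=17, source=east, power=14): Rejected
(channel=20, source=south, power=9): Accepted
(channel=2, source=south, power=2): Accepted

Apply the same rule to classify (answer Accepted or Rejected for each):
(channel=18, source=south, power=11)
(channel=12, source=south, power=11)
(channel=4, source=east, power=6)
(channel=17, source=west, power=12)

Accepted, Accepted, Rejected, Rejected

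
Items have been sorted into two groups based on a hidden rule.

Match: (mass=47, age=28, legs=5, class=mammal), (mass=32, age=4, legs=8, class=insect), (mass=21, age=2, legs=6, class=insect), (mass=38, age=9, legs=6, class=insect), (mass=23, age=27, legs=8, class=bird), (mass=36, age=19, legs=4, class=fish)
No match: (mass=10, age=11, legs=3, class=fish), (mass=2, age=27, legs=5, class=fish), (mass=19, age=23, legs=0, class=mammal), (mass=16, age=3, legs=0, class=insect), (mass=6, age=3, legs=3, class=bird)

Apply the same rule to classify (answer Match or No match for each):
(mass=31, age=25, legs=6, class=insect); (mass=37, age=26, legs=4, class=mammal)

Every 'Match' example satisfies: mass ≥ 21. None of the 'No match' examples do.
(mass=31, age=25, legs=6, class=insect): mass = 31, has this property → Match. (mass=37, age=26, legs=4, class=mammal): mass = 37, has this property → Match.

Match, Match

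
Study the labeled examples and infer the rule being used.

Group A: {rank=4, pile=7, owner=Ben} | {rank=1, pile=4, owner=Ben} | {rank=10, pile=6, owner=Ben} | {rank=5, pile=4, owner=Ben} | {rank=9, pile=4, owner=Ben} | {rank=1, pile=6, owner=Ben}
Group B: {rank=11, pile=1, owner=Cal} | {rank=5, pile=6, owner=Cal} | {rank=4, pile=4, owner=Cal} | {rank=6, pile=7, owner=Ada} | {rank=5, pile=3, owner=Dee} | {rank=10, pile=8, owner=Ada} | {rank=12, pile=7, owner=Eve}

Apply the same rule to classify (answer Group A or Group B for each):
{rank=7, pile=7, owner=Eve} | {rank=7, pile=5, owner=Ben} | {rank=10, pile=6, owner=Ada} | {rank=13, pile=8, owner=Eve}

Group B, Group A, Group B, Group B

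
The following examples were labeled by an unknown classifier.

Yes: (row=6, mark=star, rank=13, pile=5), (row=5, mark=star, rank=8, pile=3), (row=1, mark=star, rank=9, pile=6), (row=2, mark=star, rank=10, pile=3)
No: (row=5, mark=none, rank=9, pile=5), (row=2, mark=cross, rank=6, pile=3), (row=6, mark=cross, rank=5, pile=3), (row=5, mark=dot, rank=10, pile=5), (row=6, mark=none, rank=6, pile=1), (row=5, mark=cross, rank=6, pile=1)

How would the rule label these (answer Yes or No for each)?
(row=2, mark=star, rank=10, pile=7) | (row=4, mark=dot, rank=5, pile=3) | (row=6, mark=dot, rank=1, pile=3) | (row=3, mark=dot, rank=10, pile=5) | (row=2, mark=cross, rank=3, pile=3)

All 'Yes' examples share one property — mark is star — and every 'No' example lacks it.

Yes, No, No, No, No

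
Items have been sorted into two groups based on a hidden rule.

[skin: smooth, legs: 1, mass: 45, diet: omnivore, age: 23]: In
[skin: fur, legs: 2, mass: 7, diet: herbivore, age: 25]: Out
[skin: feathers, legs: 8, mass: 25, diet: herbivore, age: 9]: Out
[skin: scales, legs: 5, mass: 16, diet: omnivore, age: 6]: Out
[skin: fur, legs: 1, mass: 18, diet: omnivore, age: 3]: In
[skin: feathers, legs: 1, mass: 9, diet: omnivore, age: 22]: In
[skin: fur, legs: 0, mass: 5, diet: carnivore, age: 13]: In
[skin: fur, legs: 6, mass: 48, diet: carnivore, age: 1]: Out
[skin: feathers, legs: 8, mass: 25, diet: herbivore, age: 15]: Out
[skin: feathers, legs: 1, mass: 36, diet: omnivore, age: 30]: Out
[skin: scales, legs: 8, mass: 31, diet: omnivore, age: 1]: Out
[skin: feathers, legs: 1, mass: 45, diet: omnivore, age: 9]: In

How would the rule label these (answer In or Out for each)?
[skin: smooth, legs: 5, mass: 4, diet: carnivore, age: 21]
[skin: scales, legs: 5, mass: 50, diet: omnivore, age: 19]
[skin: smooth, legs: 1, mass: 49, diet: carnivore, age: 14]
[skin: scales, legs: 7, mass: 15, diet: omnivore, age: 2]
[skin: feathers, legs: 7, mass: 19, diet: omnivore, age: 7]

Out, Out, In, Out, Out

The simplest hypothesis consistent with all the labels is: legs ≤ 1 AND age ≤ 23.
[skin: smooth, legs: 5, mass: 4, diet: carnivore, age: 21] — legs = 5, age = 21, hence Out.
[skin: scales, legs: 5, mass: 50, diet: omnivore, age: 19] — legs = 5, age = 19, hence Out.
[skin: smooth, legs: 1, mass: 49, diet: carnivore, age: 14] — legs = 1, age = 14, hence In.
[skin: scales, legs: 7, mass: 15, diet: omnivore, age: 2] — legs = 7, age = 2, hence Out.
[skin: feathers, legs: 7, mass: 19, diet: omnivore, age: 7] — legs = 7, age = 7, hence Out.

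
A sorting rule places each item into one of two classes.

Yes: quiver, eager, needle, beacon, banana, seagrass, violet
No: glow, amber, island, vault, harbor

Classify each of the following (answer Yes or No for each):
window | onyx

No, No

The pattern is that an item is 'Yes' exactly when: has ≥ 3 vowels.
window: 2 vowels, doesn't match → No. onyx: 1 vowel, doesn't match → No.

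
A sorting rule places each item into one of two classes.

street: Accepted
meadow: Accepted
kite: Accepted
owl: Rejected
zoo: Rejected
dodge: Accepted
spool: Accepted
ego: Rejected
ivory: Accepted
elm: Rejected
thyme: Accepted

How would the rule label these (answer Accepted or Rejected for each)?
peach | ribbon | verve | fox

The pattern is that an item is 'Accepted' exactly when: length ≥ 4.

Accepted, Accepted, Accepted, Rejected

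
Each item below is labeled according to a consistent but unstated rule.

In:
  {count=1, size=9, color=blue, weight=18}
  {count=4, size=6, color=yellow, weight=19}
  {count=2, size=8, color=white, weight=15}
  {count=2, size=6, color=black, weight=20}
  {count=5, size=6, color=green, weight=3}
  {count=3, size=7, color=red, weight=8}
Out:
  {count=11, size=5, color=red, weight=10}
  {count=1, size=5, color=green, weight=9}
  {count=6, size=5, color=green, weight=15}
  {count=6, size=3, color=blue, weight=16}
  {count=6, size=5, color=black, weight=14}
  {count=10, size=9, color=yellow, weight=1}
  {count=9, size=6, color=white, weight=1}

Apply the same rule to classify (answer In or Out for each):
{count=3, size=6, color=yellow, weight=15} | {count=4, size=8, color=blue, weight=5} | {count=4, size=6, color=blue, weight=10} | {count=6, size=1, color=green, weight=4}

Rule: size ≥ 6 AND count ≤ 5. This holds for each 'In' example and fails for each 'Out' one.

In, In, In, Out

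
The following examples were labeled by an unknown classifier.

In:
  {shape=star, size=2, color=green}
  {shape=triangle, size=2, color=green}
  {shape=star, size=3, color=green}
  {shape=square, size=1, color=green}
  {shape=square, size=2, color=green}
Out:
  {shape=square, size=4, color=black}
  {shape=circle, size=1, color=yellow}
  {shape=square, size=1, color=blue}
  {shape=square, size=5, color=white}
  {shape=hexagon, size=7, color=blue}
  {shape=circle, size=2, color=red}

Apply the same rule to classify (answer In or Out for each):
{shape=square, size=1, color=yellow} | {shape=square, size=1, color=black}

The common property of the 'In' items is: color is green. No 'Out' item has it.
{shape=square, size=1, color=yellow}: Out (color is yellow). {shape=square, size=1, color=black}: Out (color is black).

Out, Out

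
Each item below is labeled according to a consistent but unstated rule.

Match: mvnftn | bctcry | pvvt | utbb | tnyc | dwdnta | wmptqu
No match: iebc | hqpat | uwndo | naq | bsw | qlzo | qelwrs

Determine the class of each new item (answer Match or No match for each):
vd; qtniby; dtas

No match, Match, Match

One predicate separates the groups cleanly: even length AND contains 't'.
vd: length 2, no 't', does not satisfy this → No match.
qtniby: length 6, has 't', qualifies → Match.
dtas: length 4, has 't', qualifies → Match.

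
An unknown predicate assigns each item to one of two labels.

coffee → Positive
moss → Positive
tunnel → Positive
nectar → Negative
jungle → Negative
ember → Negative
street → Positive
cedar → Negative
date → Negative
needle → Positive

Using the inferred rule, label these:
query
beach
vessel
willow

A rule that fits every label: has a double letter — true of each 'Positive' example, false of each 'Negative' one.
query: no doubled letter — does not pass, so Negative. beach: no doubled letter — does not pass, so Negative. vessel: 'ss' doubled — checks out, so Positive. willow: 'll' doubled — checks out, so Positive.

Negative, Negative, Positive, Positive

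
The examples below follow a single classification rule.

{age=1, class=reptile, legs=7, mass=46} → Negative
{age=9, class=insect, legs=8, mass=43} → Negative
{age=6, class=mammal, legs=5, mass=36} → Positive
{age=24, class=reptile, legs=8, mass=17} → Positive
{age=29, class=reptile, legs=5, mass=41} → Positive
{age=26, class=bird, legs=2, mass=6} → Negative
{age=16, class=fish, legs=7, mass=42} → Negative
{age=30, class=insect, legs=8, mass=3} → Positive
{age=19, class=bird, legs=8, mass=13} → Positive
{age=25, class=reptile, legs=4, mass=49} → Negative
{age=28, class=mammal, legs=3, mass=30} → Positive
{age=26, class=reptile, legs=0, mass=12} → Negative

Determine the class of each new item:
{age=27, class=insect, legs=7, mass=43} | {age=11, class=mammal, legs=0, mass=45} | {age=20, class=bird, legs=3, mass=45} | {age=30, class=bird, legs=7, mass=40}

Every 'Positive' example satisfies: legs ≥ 3 AND mass ≤ 41. None of the 'Negative' examples do.
{age=27, class=insect, legs=7, mass=43} → legs = 7, mass = 43 → Negative.
{age=11, class=mammal, legs=0, mass=45} → legs = 0, mass = 45 → Negative.
{age=20, class=bird, legs=3, mass=45} → legs = 3, mass = 45 → Negative.
{age=30, class=bird, legs=7, mass=40} → legs = 7, mass = 40 → Positive.

Negative, Negative, Negative, Positive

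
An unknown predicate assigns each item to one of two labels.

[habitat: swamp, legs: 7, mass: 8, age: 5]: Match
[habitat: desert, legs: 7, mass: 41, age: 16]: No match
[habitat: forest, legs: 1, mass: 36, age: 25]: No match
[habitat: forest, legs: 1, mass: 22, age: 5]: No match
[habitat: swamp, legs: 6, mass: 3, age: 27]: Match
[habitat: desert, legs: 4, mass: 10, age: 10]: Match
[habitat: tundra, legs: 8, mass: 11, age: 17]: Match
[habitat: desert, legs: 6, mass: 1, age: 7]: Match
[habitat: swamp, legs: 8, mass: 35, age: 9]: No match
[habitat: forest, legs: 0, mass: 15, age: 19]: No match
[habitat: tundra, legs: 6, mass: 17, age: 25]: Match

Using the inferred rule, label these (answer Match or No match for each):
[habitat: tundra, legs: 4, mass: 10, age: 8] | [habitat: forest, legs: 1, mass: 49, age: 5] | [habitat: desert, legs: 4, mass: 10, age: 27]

Match, No match, Match

One predicate separates the groups cleanly: legs ≥ 1 AND mass ≤ 17.
[habitat: tundra, legs: 4, mass: 10, age: 8]: legs = 4, mass = 10 — qualifies, so Match.
[habitat: forest, legs: 1, mass: 49, age: 5]: legs = 1, mass = 49 — fails the rule, so No match.
[habitat: desert, legs: 4, mass: 10, age: 27]: legs = 4, mass = 10 — qualifies, so Match.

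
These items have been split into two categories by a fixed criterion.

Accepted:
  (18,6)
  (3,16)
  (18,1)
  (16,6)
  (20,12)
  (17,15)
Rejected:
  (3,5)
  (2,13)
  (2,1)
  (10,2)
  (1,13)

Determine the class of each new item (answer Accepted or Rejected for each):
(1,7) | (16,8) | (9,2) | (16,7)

One predicate separates the groups cleanly: sum ≥ 19.
Rejected: (1,7), since 1+7 = 8.
Accepted: (16,8), since 16+8 = 24.
Rejected: (9,2), since 9+2 = 11.
Accepted: (16,7), since 16+7 = 23.

Rejected, Accepted, Rejected, Accepted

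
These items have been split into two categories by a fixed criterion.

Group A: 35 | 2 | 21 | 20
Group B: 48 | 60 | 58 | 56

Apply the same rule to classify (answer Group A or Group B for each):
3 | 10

Group A, Group A

Every 'Group A' example satisfies: at most 35. None of the 'Group B' examples do.
3 — 3 ≤ 35, hence Group A. 10 — 10 ≤ 35, hence Group A.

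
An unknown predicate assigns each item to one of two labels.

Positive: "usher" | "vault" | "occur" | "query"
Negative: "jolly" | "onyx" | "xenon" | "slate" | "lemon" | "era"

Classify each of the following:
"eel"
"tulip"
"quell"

The classifier is using: contains 'u'.

Negative, Positive, Positive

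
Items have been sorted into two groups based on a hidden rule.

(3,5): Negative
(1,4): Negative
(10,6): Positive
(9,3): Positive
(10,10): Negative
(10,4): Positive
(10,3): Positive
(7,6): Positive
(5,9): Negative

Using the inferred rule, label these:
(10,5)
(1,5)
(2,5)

Positive, Negative, Negative

The pattern is that an item is 'Positive' exactly when: first > second.
(10,5): Positive (10 > 5).
(1,5): Negative (1 < 5).
(2,5): Negative (2 < 5).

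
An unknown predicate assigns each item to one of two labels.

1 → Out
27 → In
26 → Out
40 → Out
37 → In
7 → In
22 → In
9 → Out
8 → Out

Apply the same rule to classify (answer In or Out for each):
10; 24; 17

'In' ⟺ ≡ 2 (mod 5).
10 — 10 mod 5 = 0, hence Out. 24 — 24 mod 5 = 4, hence Out. 17 — 17 mod 5 = 2, hence In.

Out, Out, In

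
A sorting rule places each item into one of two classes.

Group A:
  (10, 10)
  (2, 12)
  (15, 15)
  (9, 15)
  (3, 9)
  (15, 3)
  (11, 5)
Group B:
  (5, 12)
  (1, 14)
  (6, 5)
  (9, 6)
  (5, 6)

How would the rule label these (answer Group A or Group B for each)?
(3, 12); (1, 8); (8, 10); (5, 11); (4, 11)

Group B, Group B, Group A, Group A, Group B

A rule that fits every label: sum is even — true of each 'Group A' example, false of each 'Group B' one.
(3, 12): 3+12 = 15, does not pass → Group B.
(1, 8): 1+8 = 9, does not pass → Group B.
(8, 10): 8+10 = 18, meets the rule → Group A.
(5, 11): 5+11 = 16, meets the rule → Group A.
(4, 11): 4+11 = 15, does not pass → Group B.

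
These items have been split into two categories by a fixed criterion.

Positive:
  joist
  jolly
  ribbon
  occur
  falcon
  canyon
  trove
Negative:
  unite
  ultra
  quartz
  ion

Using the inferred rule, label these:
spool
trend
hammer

'Positive' ⟺ length ≥ 5 AND contains 'o'.
spool: length 5, has 'o' — has this property, so Positive. trend: length 5, no 'o' — lacks this property, so Negative. hammer: length 6, no 'o' — lacks this property, so Negative.

Positive, Negative, Negative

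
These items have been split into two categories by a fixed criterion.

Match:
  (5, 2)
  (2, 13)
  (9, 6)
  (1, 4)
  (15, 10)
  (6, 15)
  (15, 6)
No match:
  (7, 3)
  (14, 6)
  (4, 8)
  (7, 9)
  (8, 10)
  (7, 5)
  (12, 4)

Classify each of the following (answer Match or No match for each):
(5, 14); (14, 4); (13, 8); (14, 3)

Match, No match, Match, Match

The simplest hypothesis consistent with all the labels is: sum is odd.
(5, 14): Match (5+14 = 19).
(14, 4): No match (14+4 = 18).
(13, 8): Match (13+8 = 21).
(14, 3): Match (14+3 = 17).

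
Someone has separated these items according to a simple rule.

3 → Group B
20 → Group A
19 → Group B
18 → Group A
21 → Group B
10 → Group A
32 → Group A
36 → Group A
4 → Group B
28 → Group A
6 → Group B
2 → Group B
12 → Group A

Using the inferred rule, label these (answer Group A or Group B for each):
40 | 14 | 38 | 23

The distinguishing property — even AND at least 10 — holds for all the 'Group A' cases and none of the 'Group B' cases.
40: 40 is even, 40 ≥ 10 — has this property, so Group A. 14: 14 is even, 14 ≥ 10 — has this property, so Group A. 38: 38 is even, 38 ≥ 10 — has this property, so Group A. 23: 23 is odd, 23 ≥ 10 — doesn't match, so Group B.

Group A, Group A, Group A, Group B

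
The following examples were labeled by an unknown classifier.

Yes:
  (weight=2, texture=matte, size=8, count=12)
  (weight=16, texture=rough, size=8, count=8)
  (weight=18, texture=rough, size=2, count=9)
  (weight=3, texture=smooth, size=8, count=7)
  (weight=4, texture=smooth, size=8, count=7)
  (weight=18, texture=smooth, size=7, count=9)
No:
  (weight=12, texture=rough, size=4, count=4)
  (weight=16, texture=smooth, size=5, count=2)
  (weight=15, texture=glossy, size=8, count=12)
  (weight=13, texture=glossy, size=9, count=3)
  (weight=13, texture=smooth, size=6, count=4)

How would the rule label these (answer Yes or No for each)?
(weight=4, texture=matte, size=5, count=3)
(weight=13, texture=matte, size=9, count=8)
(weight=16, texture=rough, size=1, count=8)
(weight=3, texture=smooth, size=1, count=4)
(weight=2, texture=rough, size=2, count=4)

No, Yes, Yes, No, No

The common property of the 'Yes' items is: weight ≠ 15 AND count ≥ 7. No 'No' item has it.
(weight=4, texture=matte, size=5, count=3) — weight = 4, count = 3, hence No. (weight=13, texture=matte, size=9, count=8) — weight = 13, count = 8, hence Yes. (weight=16, texture=rough, size=1, count=8) — weight = 16, count = 8, hence Yes. (weight=3, texture=smooth, size=1, count=4) — weight = 3, count = 4, hence No. (weight=2, texture=rough, size=2, count=4) — weight = 2, count = 4, hence No.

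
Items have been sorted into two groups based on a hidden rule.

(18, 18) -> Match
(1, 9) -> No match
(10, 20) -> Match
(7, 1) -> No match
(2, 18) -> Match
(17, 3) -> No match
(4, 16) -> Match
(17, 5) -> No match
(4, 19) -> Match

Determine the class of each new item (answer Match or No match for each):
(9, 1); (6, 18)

No match, Match

The pattern is that an item is 'Match' exactly when: first is even.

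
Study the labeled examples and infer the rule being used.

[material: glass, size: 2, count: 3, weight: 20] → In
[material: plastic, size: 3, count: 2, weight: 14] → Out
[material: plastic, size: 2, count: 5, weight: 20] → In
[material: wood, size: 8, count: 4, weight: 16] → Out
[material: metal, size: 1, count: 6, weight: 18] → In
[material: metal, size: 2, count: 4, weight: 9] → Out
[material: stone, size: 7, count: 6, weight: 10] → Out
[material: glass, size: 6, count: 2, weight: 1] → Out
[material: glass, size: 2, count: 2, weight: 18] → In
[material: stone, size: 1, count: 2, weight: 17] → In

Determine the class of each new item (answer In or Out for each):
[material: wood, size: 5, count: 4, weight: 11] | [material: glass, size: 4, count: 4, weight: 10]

'In' ⟺ weight ≥ 17.
[material: wood, size: 5, count: 4, weight: 11] — weight = 11, hence Out.
[material: glass, size: 4, count: 4, weight: 10] — weight = 10, hence Out.

Out, Out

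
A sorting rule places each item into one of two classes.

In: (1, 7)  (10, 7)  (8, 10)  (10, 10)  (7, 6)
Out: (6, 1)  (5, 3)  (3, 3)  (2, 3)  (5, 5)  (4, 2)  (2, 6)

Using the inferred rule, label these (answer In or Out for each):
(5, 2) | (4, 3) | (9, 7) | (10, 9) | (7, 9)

Out, Out, In, In, In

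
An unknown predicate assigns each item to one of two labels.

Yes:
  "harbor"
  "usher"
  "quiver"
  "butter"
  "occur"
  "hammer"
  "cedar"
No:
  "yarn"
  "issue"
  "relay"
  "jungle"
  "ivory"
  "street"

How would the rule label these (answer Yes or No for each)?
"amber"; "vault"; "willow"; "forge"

Yes, No, No, No

One predicate separates the groups cleanly: ends with 'r'.
"amber" → ends with 'r' → Yes. "vault" → ends with 't' → No. "willow" → ends with 'w' → No. "forge" → ends with 'e' → No.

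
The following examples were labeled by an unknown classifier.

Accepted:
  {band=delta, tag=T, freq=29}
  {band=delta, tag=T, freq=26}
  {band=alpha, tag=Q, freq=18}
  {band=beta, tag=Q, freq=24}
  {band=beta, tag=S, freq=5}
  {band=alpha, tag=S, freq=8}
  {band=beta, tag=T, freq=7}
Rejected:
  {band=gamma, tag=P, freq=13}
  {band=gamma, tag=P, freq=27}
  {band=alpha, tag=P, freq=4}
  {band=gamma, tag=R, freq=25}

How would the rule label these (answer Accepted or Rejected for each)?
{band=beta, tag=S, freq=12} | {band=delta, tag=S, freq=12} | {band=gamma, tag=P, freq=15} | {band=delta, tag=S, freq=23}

Accepted, Accepted, Rejected, Accepted

Every 'Accepted' example satisfies: band is not gamma AND freq ≥ 5. None of the 'Rejected' examples do.
{band=beta, tag=S, freq=12}: Accepted (band is beta, freq = 12).
{band=delta, tag=S, freq=12}: Accepted (band is delta, freq = 12).
{band=gamma, tag=P, freq=15}: Rejected (band is gamma, freq = 15).
{band=delta, tag=S, freq=23}: Accepted (band is delta, freq = 23).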